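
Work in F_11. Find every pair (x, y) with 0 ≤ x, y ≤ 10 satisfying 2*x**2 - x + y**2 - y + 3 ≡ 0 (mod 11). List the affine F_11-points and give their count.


Affine F_11-points: {(0, 6), (2, 2), (2, 10), (4, 2), (4, 10), (6, 6), (8, 5), (8, 7), (9, 5), (9, 7)}; count = 10.

For each of the 121 pairs (x, y) ∈ F_11², evaluate f(x, y) mod 11. Record the zeros.
  x = 0: [0↦3, 1↦3, 2↦5, 3↦9, 4↦4, 5↦1, 6↦0, 7↦1, 8↦4, 9↦9, 10↦5]  zeros at y ∈ {6}
  x = 1: [0↦4, 1↦4, 2↦6, 3↦10, 4↦5, 5↦2, 6↦1, 7↦2, 8↦5, 9↦10, 10↦6]  zeros at y ∈ ∅
  x = 2: [0↦9, 1↦9, 2↦0, 3↦4, 4↦10, 5↦7, 6↦6, 7↦7, 8↦10, 9↦4, 10↦0]  zeros at y ∈ {2, 10}
  x = 3: [0↦7, 1↦7, 2↦9, 3↦2, 4↦8, 5↦5, 6↦4, 7↦5, 8↦8, 9↦2, 10↦9]  zeros at y ∈ ∅
  x = 4: [0↦9, 1↦9, 2↦0, 3↦4, 4↦10, 5↦7, 6↦6, 7↦7, 8↦10, 9↦4, 10↦0]  zeros at y ∈ {2, 10}
  x = 5: [0↦4, 1↦4, 2↦6, 3↦10, 4↦5, 5↦2, 6↦1, 7↦2, 8↦5, 9↦10, 10↦6]  zeros at y ∈ ∅
  x = 6: [0↦3, 1↦3, 2↦5, 3↦9, 4↦4, 5↦1, 6↦0, 7↦1, 8↦4, 9↦9, 10↦5]  zeros at y ∈ {6}
  x = 7: [0↦6, 1↦6, 2↦8, 3↦1, 4↦7, 5↦4, 6↦3, 7↦4, 8↦7, 9↦1, 10↦8]  zeros at y ∈ ∅
  x = 8: [0↦2, 1↦2, 2↦4, 3↦8, 4↦3, 5↦0, 6↦10, 7↦0, 8↦3, 9↦8, 10↦4]  zeros at y ∈ {5, 7}
  x = 9: [0↦2, 1↦2, 2↦4, 3↦8, 4↦3, 5↦0, 6↦10, 7↦0, 8↦3, 9↦8, 10↦4]  zeros at y ∈ {5, 7}
  x = 10: [0↦6, 1↦6, 2↦8, 3↦1, 4↦7, 5↦4, 6↦3, 7↦4, 8↦7, 9↦1, 10↦8]  zeros at y ∈ ∅
Collecting zeros: affine points = {(0, 6), (2, 2), (2, 10), (4, 2), (4, 10), (6, 6), (8, 5), (8, 7), (9, 5), (9, 7)}.
Total count |C(F_11)_aff| = 10.


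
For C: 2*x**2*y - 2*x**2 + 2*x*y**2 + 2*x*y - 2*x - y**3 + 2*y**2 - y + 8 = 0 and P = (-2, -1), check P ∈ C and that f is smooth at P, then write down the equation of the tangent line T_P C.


Tangent line at P: 14*x + 4*y + 32 = 0.

Step 1: f(-2, -1) = 0, so P lies on C.
Step 2: partial derivatives
  f_x(x, y) = 4*x*y - 4*x + 2*y**2 + 2*y - 2, f_y(x, y) = 2*x**2 + 4*x*y + 2*x - 3*y**2 + 4*y - 1.
  f_x(P) = 14, f_y(P) = 4 (gradient nonzero, so P is smooth).
Step 3: tangent line at P: 14·(x − -2) + 4·(y − -1) = 0.
Expanding: 14*x + 4*y + 32 = 0.


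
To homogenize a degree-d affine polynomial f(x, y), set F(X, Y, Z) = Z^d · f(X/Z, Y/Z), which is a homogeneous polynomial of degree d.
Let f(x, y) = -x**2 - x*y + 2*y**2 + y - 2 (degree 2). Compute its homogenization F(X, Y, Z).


F(X, Y, Z) = -X**2 - X*Y + 2*Y**2 + Y*Z - 2*Z**2

deg(f) = 2.
Substitute x = X/Z, y = Y/Z into f, then multiply by Z^2.
  monomial -1·x^2·y^0 ↦ -1·X^2·Y^0·Z^0.
  monomial -1·x^1·y^1 ↦ -1·X^1·Y^1·Z^0.
  monomial 2·x^0·y^2 ↦ 2·X^0·Y^2·Z^0.
  monomial 1·x^0·y^1 ↦ 1·X^0·Y^1·Z^1.
  monomial -2·x^0·y^0 ↦ -2·X^0·Y^0·Z^2.
Collecting: F(X, Y, Z) = -X**2 - X*Y + 2*Y**2 + Y*Z - 2*Z**2.


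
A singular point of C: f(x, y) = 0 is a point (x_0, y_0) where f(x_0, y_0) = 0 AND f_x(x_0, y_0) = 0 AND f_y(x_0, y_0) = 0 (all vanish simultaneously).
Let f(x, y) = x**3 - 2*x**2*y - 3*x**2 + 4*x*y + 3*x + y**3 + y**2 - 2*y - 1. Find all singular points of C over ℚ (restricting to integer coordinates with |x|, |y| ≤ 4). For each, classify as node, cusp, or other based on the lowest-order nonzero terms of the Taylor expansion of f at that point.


Singular points: {(1, 0)}; classification: cusp.

Compute partial derivatives:
  f_x = 3*x**2 - 4*x*y - 6*x + 4*y + 3.
  f_y = -2*x**2 + 4*x + 3*y**2 + 2*y - 2.
Scan x_0 ∈ {−4, ..., 4}. For each x_0, f_y(x_0, y) is a polynomial in y; find its integer roots y ∈ {−4, ..., 4}, then test f_x and f at those candidates.
  x = -4: f_y(-4, y) = 3*y**2 + 2*y - 50; no integer root y with |y| ≤ 4.
  x = -3: f_y(-3, y) = 3*y**2 + 2*y - 32; no integer root y with |y| ≤ 4.
  x = -2: f_y(-2, y) = 3*y**2 + 2*y - 18; no integer root y with |y| ≤ 4.
  x = -1: f_y(-1, y) = 3*y**2 + 2*y - 8; vanishes at y ∈ {-2}. (-1, -2): f_x = -4 ≠ 0.
  x = 0: f_y(0, y) = 3*y**2 + 2*y - 2; no integer root y with |y| ≤ 4.
  x = 1: f_y(1, y) = 3*y**2 + 2*y; vanishes at y ∈ {0}. (1, 0): f_x = 0, f = 0 — SINGULAR.
  x = 2: f_y(2, y) = 3*y**2 + 2*y - 2; no integer root y with |y| ≤ 4.
  x = 3: f_y(3, y) = 3*y**2 + 2*y - 8; vanishes at y ∈ {-2}. (3, -2): f_x = 28 ≠ 0.
  x = 4: f_y(4, y) = 3*y**2 + 2*y - 18; no integer root y with |y| ≤ 4.
Only singular point on the grid: (1, 0).
Classify: substitute x = 1 + u, y = 0 + v and expand: f = u**3 - 2*u**2*v + v**3 + v**2.
No constant or linear terms (consistent with a singular point). Quadratic part: v**2. Cubic part: u**3 - 2*u**2*v + v**3.
The quadratic part v**2 is a perfect square, so there is a single (double) tangent line v = 0, i.e. y = 0. Restricting the cubic part to that line (v = 0) leaves u**3 ≠ 0, so f is not divisible by v and the branch is v² ≈ -u**3 to lowest order — this is a cusp.
Classification: cusp.


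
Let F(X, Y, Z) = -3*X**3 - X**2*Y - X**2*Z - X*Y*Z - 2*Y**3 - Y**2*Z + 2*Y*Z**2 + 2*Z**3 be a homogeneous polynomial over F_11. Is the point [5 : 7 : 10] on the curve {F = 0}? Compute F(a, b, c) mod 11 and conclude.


F(5,7,10) ≡ 7 (mod 11); P is NOT on the curve.

Evaluate F(5, 7, 10) term-by-term (mod 11).
  -3*X**3 ↦ -3·125·1·1 = -375
  -X**2*Y ↦ -1·25·7·1 = -175
  -X**2*Z ↦ -1·25·1·10 = -250
  -X*Y*Z ↦ -1·5·7·10 = -350
  -2*Y**3 ↦ -2·1·343·1 = -686
  -Y**2*Z ↦ -1·1·49·10 = -490
  2*Y*Z**2 ↦ 2·1·7·100 = 1400
  2*Z**3 ↦ 2·1·1·1000 = 2000
Sum: F(5, 7, 10) = (-375) + (-175) + (-250) + (-350) + (-686) + (-490) + (1400) + (2000) = 1074.
Reducing mod 11: 1074 ≡ 7 (mod 11).
Since F(a, b, c) ≡ 7 ≠ 0 (mod 11), P does NOT lie on the curve.


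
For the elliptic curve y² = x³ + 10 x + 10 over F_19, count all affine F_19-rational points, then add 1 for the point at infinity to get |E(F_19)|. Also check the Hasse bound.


Affine points = {(2, 0), (4, 0), (6, 1), (6, 18), (7, 9), (7, 10), (11, 8), (11, 11), (13, 0), (14, 5), (14, 14), (15, 1), (15, 18), (17, 1), (17, 18)}; affine count = 15; |E(F_19)| = 16.

Discriminant check: Δ ∝ 4a³ + 27b² = 4·10³ + 27·10² = 4·1000 + 27·100 ≡ 12 (mod 19). Nonzero ⇒ E is nonsingular.
For each x ∈ F_19, compute rhs = x³ + 10·x + 10 mod 19, then count y ∈ F_19 with y² ≡ rhs.
  x = 0: rhs = 10, matching y values: none (0 points).
  x = 1: rhs = 2, matching y values: none (0 points).
  x = 2: rhs = 0, matching y values: 0 (1 points).
  x = 3: rhs = 10, matching y values: none (0 points).
  x = 4: rhs = 0, matching y values: 0 (1 points).
  x = 5: rhs = 14, matching y values: none (0 points).
  x = 6: rhs = 1, matching y values: 1, 18 (2 points).
  x = 7: rhs = 5, matching y values: 9, 10 (2 points).
  x = 8: rhs = 13, matching y values: none (0 points).
  x = 9: rhs = 12, matching y values: none (0 points).
  x = 10: rhs = 8, matching y values: none (0 points).
  x = 11: rhs = 7, matching y values: 8, 11 (2 points).
  x = 12: rhs = 15, matching y values: none (0 points).
  x = 13: rhs = 0, matching y values: 0 (1 points).
  x = 14: rhs = 6, matching y values: 5, 14 (2 points).
  x = 15: rhs = 1, matching y values: 1, 18 (2 points).
  x = 16: rhs = 10, matching y values: none (0 points).
  x = 17: rhs = 1, matching y values: 1, 18 (2 points).
  x = 18: rhs = 18, matching y values: none (0 points).
Total affine count: 15.
Full point count |E(F_19)| = 15 + 1 = 16.
Hasse bound: |16 − (19+1)| = |-4| = 4 ≤ 2√19 ≈ 8.7178 ✓.


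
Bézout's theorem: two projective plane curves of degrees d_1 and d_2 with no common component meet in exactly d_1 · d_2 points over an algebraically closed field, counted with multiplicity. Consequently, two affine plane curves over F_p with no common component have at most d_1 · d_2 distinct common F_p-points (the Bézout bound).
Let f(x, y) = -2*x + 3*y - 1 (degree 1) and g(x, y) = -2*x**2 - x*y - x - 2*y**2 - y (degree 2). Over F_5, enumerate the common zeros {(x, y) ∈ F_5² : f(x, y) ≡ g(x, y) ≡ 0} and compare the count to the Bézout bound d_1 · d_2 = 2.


Common zeros: {(0, 2), (2, 0)}; count = 2; Bézout bound = 2.

deg(f) = 1, deg(g) = 2, so Bézout bound = 2.
Scan x ∈ F_5. For each x, list the y ∈ F_5 with f(x, y) ≡ 0 and those with g(x, y) ≡ 0 (mod 5); the common zeros in that column are the intersection.
  x = 0: f ≡ 0 at y ∈ {2}; g ≡ 0 at y ∈ {0, 2}; common: {2}.
  x = 1: f ≡ 0 at y ∈ {1}; g ≡ 0 at y ∈ {2}; common: ∅.
  x = 2: f ≡ 0 at y ∈ {0}; g ≡ 0 at y ∈ {0, 1}; common: {0}.
  x = 3: f ≡ 0 at y ∈ {4}; g ≡ 0 at y ∈ ∅; common: ∅.
  x = 4: f ≡ 0 at y ∈ {3}; g ≡ 0 at y ∈ ∅; common: ∅.
Collecting: common zeros = {(0, 2), (2, 0)}, so the count is 2.
Comparison with the Bézout bound: 2 ≤ 2 = deg(f)·deg(g), as expected for curves with no common component (the bound is attained).


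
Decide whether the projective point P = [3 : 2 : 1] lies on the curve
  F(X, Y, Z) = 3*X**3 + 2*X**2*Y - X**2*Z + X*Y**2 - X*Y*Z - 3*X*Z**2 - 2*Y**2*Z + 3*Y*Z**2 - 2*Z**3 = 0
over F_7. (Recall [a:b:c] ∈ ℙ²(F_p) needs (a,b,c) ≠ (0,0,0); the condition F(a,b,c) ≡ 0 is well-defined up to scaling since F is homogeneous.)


F(3,2,1) ≡ 3 (mod 7); P is NOT on the curve.

Evaluate F(3, 2, 1) term-by-term (mod 7).
  3*X**3 ↦ 3·27·1·1 = 81
  2*X**2*Y ↦ 2·9·2·1 = 36
  -X**2*Z ↦ -1·9·1·1 = -9
  X*Y**2 ↦ 1·3·4·1 = 12
  -X*Y*Z ↦ -1·3·2·1 = -6
  -3*X*Z**2 ↦ -3·3·1·1 = -9
  -2*Y**2*Z ↦ -2·1·4·1 = -8
  3*Y*Z**2 ↦ 3·1·2·1 = 6
  -2*Z**3 ↦ -2·1·1·1 = -2
Sum: F(3, 2, 1) = (81) + (36) + (-9) + (12) + (-6) + (-9) + (-8) + (6) + (-2) = 101.
Reducing mod 7: 101 ≡ 3 (mod 7).
Since F(a, b, c) ≡ 3 ≠ 0 (mod 7), P does NOT lie on the curve.


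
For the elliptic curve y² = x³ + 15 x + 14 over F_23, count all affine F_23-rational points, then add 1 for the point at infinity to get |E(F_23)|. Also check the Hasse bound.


Affine points = {(2, 11), (2, 12), (4, 0), (7, 5), (7, 18), (8, 5), (8, 18), (9, 2), (9, 21), (12, 6), (12, 17), (14, 1), (14, 22), (15, 7), (15, 16), (16, 7), (16, 16)}; affine count = 17; |E(F_23)| = 18.

Discriminant check: Δ ∝ 4a³ + 27b² = 4·15³ + 27·14² = 4·3375 + 27·196 ≡ 1 (mod 23). Nonzero ⇒ E is nonsingular.
For each x ∈ F_23, compute rhs = x³ + 15·x + 14 mod 23, then count y ∈ F_23 with y² ≡ rhs.
  x = 0: rhs = 14, matching y values: none (0 points).
  x = 1: rhs = 7, matching y values: none (0 points).
  x = 2: rhs = 6, matching y values: 11, 12 (2 points).
  x = 3: rhs = 17, matching y values: none (0 points).
  x = 4: rhs = 0, matching y values: 0 (1 points).
  x = 5: rhs = 7, matching y values: none (0 points).
  x = 6: rhs = 21, matching y values: none (0 points).
  x = 7: rhs = 2, matching y values: 5, 18 (2 points).
  x = 8: rhs = 2, matching y values: 5, 18 (2 points).
  x = 9: rhs = 4, matching y values: 2, 21 (2 points).
  x = 10: rhs = 14, matching y values: none (0 points).
  x = 11: rhs = 15, matching y values: none (0 points).
  x = 12: rhs = 13, matching y values: 6, 17 (2 points).
  x = 13: rhs = 14, matching y values: none (0 points).
  x = 14: rhs = 1, matching y values: 1, 22 (2 points).
  x = 15: rhs = 3, matching y values: 7, 16 (2 points).
  x = 16: rhs = 3, matching y values: 7, 16 (2 points).
  x = 17: rhs = 7, matching y values: none (0 points).
  x = 18: rhs = 21, matching y values: none (0 points).
  x = 19: rhs = 5, matching y values: none (0 points).
  x = 20: rhs = 11, matching y values: none (0 points).
  x = 21: rhs = 22, matching y values: none (0 points).
  x = 22: rhs = 21, matching y values: none (0 points).
Total affine count: 17.
Full point count |E(F_23)| = 17 + 1 = 18.
Hasse bound: |18 − (23+1)| = |-6| = 6 ≤ 2√23 ≈ 9.5917 ✓.


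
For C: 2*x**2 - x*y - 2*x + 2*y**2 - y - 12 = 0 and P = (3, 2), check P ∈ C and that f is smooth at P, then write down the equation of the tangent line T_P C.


Tangent line at P: 8*x + 4*y - 32 = 0.

Step 1: f(3, 2) = 0, so P lies on C.
Step 2: partial derivatives
  f_x(x, y) = 4*x - y - 2, f_y(x, y) = -x + 4*y - 1.
  f_x(P) = 8, f_y(P) = 4 (gradient nonzero, so P is smooth).
Step 3: tangent line at P: 8·(x − 3) + 4·(y − 2) = 0.
Expanding: 8*x + 4*y - 32 = 0.


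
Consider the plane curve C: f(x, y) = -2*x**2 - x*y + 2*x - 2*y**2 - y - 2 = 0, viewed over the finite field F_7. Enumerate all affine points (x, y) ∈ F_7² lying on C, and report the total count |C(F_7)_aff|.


Affine F_7-points: {(1, 2), (1, 4), (3, 0), (3, 5), (5, 0), (5, 4), (6, 2), (6, 5)}; count = 8.

For each of the 49 pairs (x, y) ∈ F_7², evaluate f(x, y) mod 7. Record the zeros.
  x = 0: [0↦5, 1↦2, 2↦2, 3↦5, 4↦4, 5↦6, 6↦4]  zeros at y ∈ ∅
  x = 1: [0↦5, 1↦1, 2↦0, 3↦2, 4↦0, 5↦1, 6↦5]  zeros at y ∈ {2, 4}
  x = 2: [0↦1, 1↦3, 2↦1, 3↦2, 4↦6, 5↦6, 6↦2]  zeros at y ∈ ∅
  x = 3: [0↦0, 1↦1, 2↦5, 3↦5, 4↦1, 5↦0, 6↦2]  zeros at y ∈ {0, 5}
  x = 4: [0↦2, 1↦2, 2↦5, 3↦4, 4↦6, 5↦4, 6↦5]  zeros at y ∈ ∅
  x = 5: [0↦0, 1↦6, 2↦1, 3↦6, 4↦0, 5↦4, 6↦4]  zeros at y ∈ {0, 4}
  x = 6: [0↦1, 1↦6, 2↦0, 3↦4, 4↦4, 5↦0, 6↦6]  zeros at y ∈ {2, 5}
Collecting zeros: affine points = {(1, 2), (1, 4), (3, 0), (3, 5), (5, 0), (5, 4), (6, 2), (6, 5)}.
Total count |C(F_7)_aff| = 8.


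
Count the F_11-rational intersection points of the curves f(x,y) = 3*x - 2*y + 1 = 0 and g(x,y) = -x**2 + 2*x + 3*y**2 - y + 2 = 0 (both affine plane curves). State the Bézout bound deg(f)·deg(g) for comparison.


Common zeros: {(6, 4), (7, 0)}; count = 2; Bézout bound = 2.

deg(f) = 1, deg(g) = 2, so Bézout bound = 2.
Scan x ∈ F_11. For each x, list the y ∈ F_11 with f(x, y) ≡ 0 and those with g(x, y) ≡ 0 (mod 11); the common zeros in that column are the intersection.
  x = 0: f ≡ 0 at y ∈ {6}; g ≡ 0 at y ∈ ∅; common: ∅.
  x = 1: f ≡ 0 at y ∈ {2}; g ≡ 0 at y ∈ {7, 8}; common: ∅.
  x = 2: f ≡ 0 at y ∈ {9}; g ≡ 0 at y ∈ ∅; common: ∅.
  x = 3: f ≡ 0 at y ∈ {5}; g ≡ 0 at y ∈ ∅; common: ∅.
  x = 4: f ≡ 0 at y ∈ {1}; g ≡ 0 at y ∈ ∅; common: ∅.
  x = 5: f ≡ 0 at y ∈ {8}; g ≡ 0 at y ∈ {1, 3}; common: ∅.
  x = 6: f ≡ 0 at y ∈ {4}; g ≡ 0 at y ∈ {0, 4}; common: {4}.
  x = 7: f ≡ 0 at y ∈ {0}; g ≡ 0 at y ∈ {0, 4}; common: {0}.
  x = 8: f ≡ 0 at y ∈ {7}; g ≡ 0 at y ∈ {1, 3}; common: ∅.
  x = 9: f ≡ 0 at y ∈ {3}; g ≡ 0 at y ∈ ∅; common: ∅.
  x = 10: f ≡ 0 at y ∈ {10}; g ≡ 0 at y ∈ ∅; common: ∅.
Collecting: common zeros = {(6, 4), (7, 0)}, so the count is 2.
Comparison with the Bézout bound: 2 ≤ 2 = deg(f)·deg(g), as expected for curves with no common component (the bound is attained).


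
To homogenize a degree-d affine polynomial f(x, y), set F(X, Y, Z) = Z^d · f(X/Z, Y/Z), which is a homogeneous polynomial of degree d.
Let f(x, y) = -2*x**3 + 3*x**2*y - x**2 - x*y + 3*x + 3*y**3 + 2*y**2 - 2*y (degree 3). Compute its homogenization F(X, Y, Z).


F(X, Y, Z) = -2*X**3 + 3*X**2*Y - X**2*Z - X*Y*Z + 3*X*Z**2 + 3*Y**3 + 2*Y**2*Z - 2*Y*Z**2

deg(f) = 3.
Substitute x = X/Z, y = Y/Z into f, then multiply by Z^3.
  monomial -2·x^3·y^0 ↦ -2·X^3·Y^0·Z^0.
  monomial 3·x^2·y^1 ↦ 3·X^2·Y^1·Z^0.
  monomial -1·x^2·y^0 ↦ -1·X^2·Y^0·Z^1.
  monomial -1·x^1·y^1 ↦ -1·X^1·Y^1·Z^1.
  monomial 3·x^1·y^0 ↦ 3·X^1·Y^0·Z^2.
  monomial 3·x^0·y^3 ↦ 3·X^0·Y^3·Z^0.
  monomial 2·x^0·y^2 ↦ 2·X^0·Y^2·Z^1.
  monomial -2·x^0·y^1 ↦ -2·X^0·Y^1·Z^2.
Collecting: F(X, Y, Z) = -2*X**3 + 3*X**2*Y - X**2*Z - X*Y*Z + 3*X*Z**2 + 3*Y**3 + 2*Y**2*Z - 2*Y*Z**2.


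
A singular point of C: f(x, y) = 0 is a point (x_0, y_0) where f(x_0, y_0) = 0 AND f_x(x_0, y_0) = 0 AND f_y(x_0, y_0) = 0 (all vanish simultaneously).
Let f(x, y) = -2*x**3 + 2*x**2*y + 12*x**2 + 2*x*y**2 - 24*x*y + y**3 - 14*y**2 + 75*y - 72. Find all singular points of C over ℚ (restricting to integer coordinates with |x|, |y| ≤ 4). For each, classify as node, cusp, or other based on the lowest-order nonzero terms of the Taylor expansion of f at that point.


Singular points: {(3, 3)}; classification: cusp.

Compute partial derivatives:
  f_x = -6*x**2 + 4*x*y + 24*x + 2*y**2 - 24*y.
  f_y = 2*x**2 + 4*x*y - 24*x + 3*y**2 - 28*y + 75.
Scan x_0 ∈ {−4, ..., 4}. For each x_0, f_y(x_0, y) is a polynomial in y; find its integer roots y ∈ {−4, ..., 4}, then test f_x and f at those candidates.
  x = -4: f_y(-4, y) = 3*y**2 - 44*y + 203; no integer root y with |y| ≤ 4.
  x = -3: f_y(-3, y) = 3*y**2 - 40*y + 165; no integer root y with |y| ≤ 4.
  x = -2: f_y(-2, y) = 3*y**2 - 36*y + 131; no integer root y with |y| ≤ 4.
  x = -1: f_y(-1, y) = 3*y**2 - 32*y + 101; no integer root y with |y| ≤ 4.
  x = 0: f_y(0, y) = 3*y**2 - 28*y + 75; no integer root y with |y| ≤ 4.
  x = 1: f_y(1, y) = 3*y**2 - 24*y + 53; no integer root y with |y| ≤ 4.
  x = 2: f_y(2, y) = 3*y**2 - 20*y + 35; no integer root y with |y| ≤ 4.
  x = 3: f_y(3, y) = 3*y**2 - 16*y + 21; vanishes at y ∈ {3}. (3, 3): f_x = 0, f = 0 — SINGULAR.
  x = 4: f_y(4, y) = 3*y**2 - 12*y + 11; no integer root y with |y| ≤ 4.
Only singular point on the grid: (3, 3).
Classify: substitute x = 3 + u, y = 3 + v and expand: f = -2*u**3 + 2*u**2*v + 2*u*v**2 + v**3 + v**2.
No constant or linear terms (consistent with a singular point). Quadratic part: v**2. Cubic part: -2*u**3 + 2*u**2*v + 2*u*v**2 + v**3.
The quadratic part v**2 is a perfect square, so there is a single (double) tangent line v = 0, i.e. y = 3. Restricting the cubic part to that line (v = 0) leaves -2*u**3 ≠ 0, so f is not divisible by v and the branch is v² ≈ 2*u**3 to lowest order — this is a cusp.
Classification: cusp.


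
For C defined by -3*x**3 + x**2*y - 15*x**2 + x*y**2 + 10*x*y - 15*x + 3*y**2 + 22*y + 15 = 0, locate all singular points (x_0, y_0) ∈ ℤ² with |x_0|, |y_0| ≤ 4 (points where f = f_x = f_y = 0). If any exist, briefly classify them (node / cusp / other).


Singular points: {(-2, -3)}; classification: cusp.

Compute partial derivatives:
  f_x = -9*x**2 + 2*x*y - 30*x + y**2 + 10*y - 15.
  f_y = x**2 + 2*x*y + 10*x + 6*y + 22.
Scan x_0 ∈ {−4, ..., 4}. For each x_0, f_y(x_0, y) is a polynomial in y; find its integer roots y ∈ {−4, ..., 4}, then test f_x and f at those candidates.
  x = -4: f_y(-4, y) = -2*y - 2; vanishes at y ∈ {-1}. (-4, -1): f_x = -40 ≠ 0.
  x = -3: f_y(-3, y) = 1; no integer root y with |y| ≤ 4.
  x = -2: f_y(-2, y) = 2*y + 6; vanishes at y ∈ {-3}. (-2, -3): f_x = 0, f = 0 — SINGULAR.
  x = -1: f_y(-1, y) = 4*y + 13; no integer root y with |y| ≤ 4.
  x = 0: f_y(0, y) = 6*y + 22; no integer root y with |y| ≤ 4.
  x = 1: f_y(1, y) = 8*y + 33; no integer root y with |y| ≤ 4.
  x = 2: f_y(2, y) = 10*y + 46; no integer root y with |y| ≤ 4.
  x = 3: f_y(3, y) = 12*y + 61; no integer root y with |y| ≤ 4.
  x = 4: f_y(4, y) = 14*y + 78; no integer root y with |y| ≤ 4.
Only singular point on the grid: (-2, -3).
Classify: substitute x = -2 + u, y = -3 + v and expand: f = -3*u**3 + u**2*v + u*v**2 + v**2.
No constant or linear terms (consistent with a singular point). Quadratic part: v**2. Cubic part: -3*u**3 + u**2*v + u*v**2.
The quadratic part v**2 is a perfect square, so there is a single (double) tangent line v = 0, i.e. y = -3. Restricting the cubic part to that line (v = 0) leaves -3*u**3 ≠ 0, so f is not divisible by v and the branch is v² ≈ 3*u**3 to lowest order — this is a cusp.
Classification: cusp.


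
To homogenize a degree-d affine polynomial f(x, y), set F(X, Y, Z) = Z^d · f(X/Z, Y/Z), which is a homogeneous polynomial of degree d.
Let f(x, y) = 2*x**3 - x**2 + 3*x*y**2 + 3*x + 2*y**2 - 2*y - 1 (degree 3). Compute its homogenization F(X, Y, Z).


F(X, Y, Z) = 2*X**3 - X**2*Z + 3*X*Y**2 + 3*X*Z**2 + 2*Y**2*Z - 2*Y*Z**2 - Z**3

deg(f) = 3.
Substitute x = X/Z, y = Y/Z into f, then multiply by Z^3.
  monomial 2·x^3·y^0 ↦ 2·X^3·Y^0·Z^0.
  monomial -1·x^2·y^0 ↦ -1·X^2·Y^0·Z^1.
  monomial 3·x^1·y^2 ↦ 3·X^1·Y^2·Z^0.
  monomial 3·x^1·y^0 ↦ 3·X^1·Y^0·Z^2.
  monomial 2·x^0·y^2 ↦ 2·X^0·Y^2·Z^1.
  monomial -2·x^0·y^1 ↦ -2·X^0·Y^1·Z^2.
  monomial -1·x^0·y^0 ↦ -1·X^0·Y^0·Z^3.
Collecting: F(X, Y, Z) = 2*X**3 - X**2*Z + 3*X*Y**2 + 3*X*Z**2 + 2*Y**2*Z - 2*Y*Z**2 - Z**3.


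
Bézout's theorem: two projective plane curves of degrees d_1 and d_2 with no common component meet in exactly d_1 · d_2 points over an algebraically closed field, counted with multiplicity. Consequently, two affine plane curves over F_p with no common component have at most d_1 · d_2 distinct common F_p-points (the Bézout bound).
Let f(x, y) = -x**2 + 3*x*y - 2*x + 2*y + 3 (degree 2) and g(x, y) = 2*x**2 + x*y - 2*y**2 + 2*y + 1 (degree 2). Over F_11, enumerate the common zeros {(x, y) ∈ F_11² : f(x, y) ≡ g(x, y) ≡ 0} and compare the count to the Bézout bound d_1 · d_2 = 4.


Common zeros: ∅; count = 0; Bézout bound = 4.

deg(f) = 2, deg(g) = 2, so Bézout bound = 4.
Scan x ∈ F_11. For each x, list the y ∈ F_11 with f(x, y) ≡ 0 and those with g(x, y) ≡ 0 (mod 11); the common zeros in that column are the intersection.
  x = 0: f ≡ 0 at y ∈ {4}; g ≡ 0 at y ∈ {3, 9}; common: ∅.
  x = 1: f ≡ 0 at y ∈ {0}; g ≡ 0 at y ∈ {9}; common: ∅.
  x = 2: f ≡ 0 at y ∈ {2}; g ≡ 0 at y ∈ {1}; common: ∅.
  x = 3: f ≡ 0 at y ∈ ∅; g ≡ 0 at y ∈ {1, 7}; common: ∅.
  x = 4: f ≡ 0 at y ∈ {7}; g ≡ 0 at y ∈ {0, 3}; common: ∅.
  x = 5: f ≡ 0 at y ∈ {9}; g ≡ 0 at y ∈ ∅; common: ∅.
  x = 6: f ≡ 0 at y ∈ {5}; g ≡ 0 at y ∈ ∅; common: ∅.
  x = 7: f ≡ 0 at y ∈ {5}; g ≡ 0 at y ∈ {0, 10}; common: ∅.
  x = 8: f ≡ 0 at y ∈ {0}; g ≡ 0 at y ∈ ∅; common: ∅.
  x = 9: f ≡ 0 at y ∈ {9}; g ≡ 0 at y ∈ ∅; common: ∅.
  x = 10: f ≡ 0 at y ∈ {4}; g ≡ 0 at y ∈ {7, 10}; common: ∅.
Collecting: common zeros = ∅, so the count is 0.
Comparison with the Bézout bound: 0 ≤ 4 = deg(f)·deg(g), as expected for curves with no common component (the affine F_11-count falls short of the bound because intersections may lie at infinity, over extension fields, or carry multiplicity).


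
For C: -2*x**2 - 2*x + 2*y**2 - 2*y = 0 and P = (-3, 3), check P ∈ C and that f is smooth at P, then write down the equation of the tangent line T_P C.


Tangent line at P: 10*x + 10*y = 0.

Step 1: f(-3, 3) = 0, so P lies on C.
Step 2: partial derivatives
  f_x(x, y) = -4*x - 2, f_y(x, y) = 4*y - 2.
  f_x(P) = 10, f_y(P) = 10 (gradient nonzero, so P is smooth).
Step 3: tangent line at P: 10·(x − -3) + 10·(y − 3) = 0.
Expanding: 10*x + 10*y = 0.


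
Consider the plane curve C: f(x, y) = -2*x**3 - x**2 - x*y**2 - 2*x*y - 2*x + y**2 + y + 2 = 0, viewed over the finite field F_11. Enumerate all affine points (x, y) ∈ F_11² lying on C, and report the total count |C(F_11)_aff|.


Affine F_11-points: {(0, 4), (0, 6), (1, 8), (2, 0), (2, 8), (4, 2), (4, 3), (8, 3), (8, 9)}; count = 9.

For each of the 121 pairs (x, y) ∈ F_11², evaluate f(x, y) mod 11. Record the zeros.
  x = 0: [0↦2, 1↦4, 2↦8, 3↦3, 4↦0, 5↦10, 6↦0, 7↦3, 8↦8, 9↦4, 10↦2]  zeros at y ∈ {4, 6}
  x = 1: [0↦8, 1↦7, 2↦6, 3↦5, 4↦4, 5↦3, 6↦2, 7↦1, 8↦0, 9↦10, 10↦9]  zeros at y ∈ {8}
  x = 2: [0↦0, 1↦7, 2↦1, 3↦4, 4↦5, 5↦4, 6↦1, 7↦7, 8↦0, 9↦2, 10↦2]  zeros at y ∈ {0, 8}
  x = 3: [0↦10, 1↦3, 2↦3, 3↦10, 4↦2, 5↦1, 6↦7, 7↦9, 8↦7, 9↦1, 10↦2]  zeros at y ∈ ∅
  x = 4: [0↦4, 1↦5, 2↦0, 3↦0, 4↦5, 5↦4, 6↦8, 7↦6, 8↦9, 9↦6, 10↦8]  zeros at y ∈ {2, 3}
  x = 5: [0↦3, 1↦1, 2↦2, 3↦6, 4↦2, 5↦1, 6↦3, 7↦8, 8↦5, 9↦5, 10↦8]  zeros at y ∈ ∅
  x = 6: [0↦6, 1↦1, 2↦8, 3↦5, 4↦3, 5↦2, 6↦2, 7↦3, 8↦5, 9↦8, 10↦1]  zeros at y ∈ ∅
  x = 7: [0↦1, 1↦4, 2↦6, 3↦7, 4↦7, 5↦6, 6↦4, 7↦1, 8↦8, 9↦3, 10↦8]  zeros at y ∈ ∅
  x = 8: [0↦9, 1↦9, 2↦6, 3↦0, 4↦2, 5↦1, 6↦8, 7↦1, 8↦2, 9↦0, 10↦6]  zeros at y ∈ {3, 9}
  x = 9: [0↦7, 1↦4, 2↦7, 3↦5, 4↦9, 5↦8, 6↦2, 7↦2, 8↦8, 9↦9, 10↦5]  zeros at y ∈ ∅
  x = 10: [0↦5, 1↦10, 2↦8, 3↦10, 4↦5, 5↦4, 6↦7, 7↦3, 8↦3, 9↦7, 10↦4]  zeros at y ∈ ∅
Collecting zeros: affine points = {(0, 4), (0, 6), (1, 8), (2, 0), (2, 8), (4, 2), (4, 3), (8, 3), (8, 9)}.
Total count |C(F_11)_aff| = 9.


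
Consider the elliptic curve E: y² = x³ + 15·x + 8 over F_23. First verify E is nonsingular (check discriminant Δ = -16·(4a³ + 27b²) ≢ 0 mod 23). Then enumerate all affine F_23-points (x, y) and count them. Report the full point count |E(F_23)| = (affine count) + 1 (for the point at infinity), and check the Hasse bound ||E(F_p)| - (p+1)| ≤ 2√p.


Affine points = {(0, 10), (0, 13), (1, 1), (1, 22), (2, 0), (5, 1), (5, 22), (10, 10), (10, 13), (11, 3), (11, 20), (13, 10), (13, 13), (14, 8), (14, 15), (17, 1), (17, 22), (21, 4), (21, 19)}; affine count = 19; |E(F_23)| = 20.

Discriminant check: Δ ∝ 4a³ + 27b² = 4·15³ + 27·8² = 4·3375 + 27·64 ≡ 2 (mod 23). Nonzero ⇒ E is nonsingular.
For each x ∈ F_23, compute rhs = x³ + 15·x + 8 mod 23, then count y ∈ F_23 with y² ≡ rhs.
  x = 0: rhs = 8, matching y values: 10, 13 (2 points).
  x = 1: rhs = 1, matching y values: 1, 22 (2 points).
  x = 2: rhs = 0, matching y values: 0 (1 points).
  x = 3: rhs = 11, matching y values: none (0 points).
  x = 4: rhs = 17, matching y values: none (0 points).
  x = 5: rhs = 1, matching y values: 1, 22 (2 points).
  x = 6: rhs = 15, matching y values: none (0 points).
  x = 7: rhs = 19, matching y values: none (0 points).
  x = 8: rhs = 19, matching y values: none (0 points).
  x = 9: rhs = 21, matching y values: none (0 points).
  x = 10: rhs = 8, matching y values: 10, 13 (2 points).
  x = 11: rhs = 9, matching y values: 3, 20 (2 points).
  x = 12: rhs = 7, matching y values: none (0 points).
  x = 13: rhs = 8, matching y values: 10, 13 (2 points).
  x = 14: rhs = 18, matching y values: 8, 15 (2 points).
  x = 15: rhs = 20, matching y values: none (0 points).
  x = 16: rhs = 20, matching y values: none (0 points).
  x = 17: rhs = 1, matching y values: 1, 22 (2 points).
  x = 18: rhs = 15, matching y values: none (0 points).
  x = 19: rhs = 22, matching y values: none (0 points).
  x = 20: rhs = 5, matching y values: none (0 points).
  x = 21: rhs = 16, matching y values: 4, 19 (2 points).
  x = 22: rhs = 15, matching y values: none (0 points).
Total affine count: 19.
Full point count |E(F_23)| = 19 + 1 = 20.
Hasse bound: |20 − (23+1)| = |-4| = 4 ≤ 2√23 ≈ 9.5917 ✓.


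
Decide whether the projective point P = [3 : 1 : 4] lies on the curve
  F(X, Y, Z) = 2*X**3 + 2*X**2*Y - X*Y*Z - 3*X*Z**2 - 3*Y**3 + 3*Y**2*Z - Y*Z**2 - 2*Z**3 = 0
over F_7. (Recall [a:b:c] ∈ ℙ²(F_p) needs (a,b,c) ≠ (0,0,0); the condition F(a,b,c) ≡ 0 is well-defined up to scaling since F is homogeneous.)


F(3,1,4) ≡ 5 (mod 7); P is NOT on the curve.

Evaluate F(3, 1, 4) term-by-term (mod 7).
  2*X**3 ↦ 2·27·1·1 = 54
  2*X**2*Y ↦ 2·9·1·1 = 18
  -X*Y*Z ↦ -1·3·1·4 = -12
  -3*X*Z**2 ↦ -3·3·1·16 = -144
  -3*Y**3 ↦ -3·1·1·1 = -3
  3*Y**2*Z ↦ 3·1·1·4 = 12
  -Y*Z**2 ↦ -1·1·1·16 = -16
  -2*Z**3 ↦ -2·1·1·64 = -128
Sum: F(3, 1, 4) = (54) + (18) + (-12) + (-144) + (-3) + (12) + (-16) + (-128) = -219.
Reducing mod 7: -219 ≡ 5 (mod 7).
Since F(a, b, c) ≡ 5 ≠ 0 (mod 7), P does NOT lie on the curve.


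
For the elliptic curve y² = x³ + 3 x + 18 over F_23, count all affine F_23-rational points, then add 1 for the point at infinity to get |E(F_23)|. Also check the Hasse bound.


Affine points = {(0, 8), (0, 15), (2, 3), (2, 20), (3, 10), (3, 13), (4, 5), (4, 18), (8, 5), (8, 18), (10, 6), (10, 17), (11, 5), (11, 18), (13, 0), (18, 4), (18, 19), (21, 2), (21, 21)}; affine count = 19; |E(F_23)| = 20.

Discriminant check: Δ ∝ 4a³ + 27b² = 4·3³ + 27·18² = 4·27 + 27·324 ≡ 1 (mod 23). Nonzero ⇒ E is nonsingular.
For each x ∈ F_23, compute rhs = x³ + 3·x + 18 mod 23, then count y ∈ F_23 with y² ≡ rhs.
  x = 0: rhs = 18, matching y values: 8, 15 (2 points).
  x = 1: rhs = 22, matching y values: none (0 points).
  x = 2: rhs = 9, matching y values: 3, 20 (2 points).
  x = 3: rhs = 8, matching y values: 10, 13 (2 points).
  x = 4: rhs = 2, matching y values: 5, 18 (2 points).
  x = 5: rhs = 20, matching y values: none (0 points).
  x = 6: rhs = 22, matching y values: none (0 points).
  x = 7: rhs = 14, matching y values: none (0 points).
  x = 8: rhs = 2, matching y values: 5, 18 (2 points).
  x = 9: rhs = 15, matching y values: none (0 points).
  x = 10: rhs = 13, matching y values: 6, 17 (2 points).
  x = 11: rhs = 2, matching y values: 5, 18 (2 points).
  x = 12: rhs = 11, matching y values: none (0 points).
  x = 13: rhs = 0, matching y values: 0 (1 points).
  x = 14: rhs = 21, matching y values: none (0 points).
  x = 15: rhs = 11, matching y values: none (0 points).
  x = 16: rhs = 22, matching y values: none (0 points).
  x = 17: rhs = 14, matching y values: none (0 points).
  x = 18: rhs = 16, matching y values: 4, 19 (2 points).
  x = 19: rhs = 11, matching y values: none (0 points).
  x = 20: rhs = 5, matching y values: none (0 points).
  x = 21: rhs = 4, matching y values: 2, 21 (2 points).
  x = 22: rhs = 14, matching y values: none (0 points).
Total affine count: 19.
Full point count |E(F_23)| = 19 + 1 = 20.
Hasse bound: |20 − (23+1)| = |-4| = 4 ≤ 2√23 ≈ 9.5917 ✓.


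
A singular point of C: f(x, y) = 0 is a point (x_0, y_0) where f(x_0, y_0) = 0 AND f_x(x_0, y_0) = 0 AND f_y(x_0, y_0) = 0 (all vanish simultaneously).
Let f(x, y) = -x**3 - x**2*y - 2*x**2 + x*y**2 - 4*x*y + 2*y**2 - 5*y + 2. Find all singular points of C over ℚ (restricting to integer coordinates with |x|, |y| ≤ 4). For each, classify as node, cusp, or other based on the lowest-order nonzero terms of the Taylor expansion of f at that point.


Singular points: {(-1, 1)}; classification: cusp.

Compute partial derivatives:
  f_x = -3*x**2 - 2*x*y - 4*x + y**2 - 4*y.
  f_y = -x**2 + 2*x*y - 4*x + 4*y - 5.
Scan x_0 ∈ {−4, ..., 4}. For each x_0, f_y(x_0, y) is a polynomial in y; find its integer roots y ∈ {−4, ..., 4}, then test f_x and f at those candidates.
  x = -4: f_y(-4, y) = -4*y - 5; no integer root y with |y| ≤ 4.
  x = -3: f_y(-3, y) = -2*y - 2; vanishes at y ∈ {-1}. (-3, -1): f_x = -16 ≠ 0.
  x = -2: f_y(-2, y) = -1; no integer root y with |y| ≤ 4.
  x = -1: f_y(-1, y) = 2*y - 2; vanishes at y ∈ {1}. (-1, 1): f_x = 0, f = 0 — SINGULAR.
  x = 0: f_y(0, y) = 4*y - 5; no integer root y with |y| ≤ 4.
  x = 1: f_y(1, y) = 6*y - 10; no integer root y with |y| ≤ 4.
  x = 2: f_y(2, y) = 8*y - 17; no integer root y with |y| ≤ 4.
  x = 3: f_y(3, y) = 10*y - 26; no integer root y with |y| ≤ 4.
  x = 4: f_y(4, y) = 12*y - 37; no integer root y with |y| ≤ 4.
Only singular point on the grid: (-1, 1).
Classify: substitute x = -1 + u, y = 1 + v and expand: f = -u**3 - u**2*v + u*v**2 + v**2.
No constant or linear terms (consistent with a singular point). Quadratic part: v**2. Cubic part: -u**3 - u**2*v + u*v**2.
The quadratic part v**2 is a perfect square, so there is a single (double) tangent line v = 0, i.e. y = 1. Restricting the cubic part to that line (v = 0) leaves -u**3 ≠ 0, so f is not divisible by v and the branch is v² ≈ u**3 to lowest order — this is a cusp.
Classification: cusp.


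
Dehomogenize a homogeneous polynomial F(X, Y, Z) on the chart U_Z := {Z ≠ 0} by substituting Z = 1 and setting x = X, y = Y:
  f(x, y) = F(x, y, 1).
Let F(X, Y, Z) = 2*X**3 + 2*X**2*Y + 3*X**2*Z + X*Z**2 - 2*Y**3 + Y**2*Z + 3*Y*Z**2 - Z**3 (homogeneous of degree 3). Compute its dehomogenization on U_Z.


f(x, y) = 2*x**3 + 2*x**2*y + 3*x**2 + x - 2*y**3 + y**2 + 3*y - 1

On U_Z we set Z = 1. Each monomial c·X^i·Y^j·Z^k in F becomes c·x^i·y^j·1^k = c·x^i·y^j.
Substituting Z = 1: F(X, Y, 1) = 2*x**3 + 2*x**2*y + 3*x**2 + x - 2*y**3 + y**2 + 3*y - 1.
Note: deg(f) ≤ deg(F) = 3; strict inequality happens when F is divisible by Z (lost terms).


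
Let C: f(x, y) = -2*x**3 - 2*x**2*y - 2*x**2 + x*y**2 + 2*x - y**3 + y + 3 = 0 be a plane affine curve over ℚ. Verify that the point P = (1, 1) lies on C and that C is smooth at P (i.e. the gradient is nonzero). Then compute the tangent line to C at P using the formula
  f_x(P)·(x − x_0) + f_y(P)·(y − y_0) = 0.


Tangent line at P: -11*x - 2*y + 13 = 0.

Step 1: f(1, 1) = 0, so P lies on C.
Step 2: partial derivatives
  f_x(x, y) = -6*x**2 - 4*x*y - 4*x + y**2 + 2, f_y(x, y) = -2*x**2 + 2*x*y - 3*y**2 + 1.
  f_x(P) = -11, f_y(P) = -2 (gradient nonzero, so P is smooth).
Step 3: tangent line at P: -11·(x − 1) + -2·(y − 1) = 0.
Expanding: -11*x - 2*y + 13 = 0.


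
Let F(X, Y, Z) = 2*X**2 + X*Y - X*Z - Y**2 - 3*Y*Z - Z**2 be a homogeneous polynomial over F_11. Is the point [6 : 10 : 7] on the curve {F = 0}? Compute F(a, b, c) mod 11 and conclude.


F(6,10,7) ≡ 6 (mod 11); P is NOT on the curve.

Evaluate F(6, 10, 7) term-by-term (mod 11).
  2*X**2 ↦ 2·36·1·1 = 72
  X*Y ↦ 1·6·10·1 = 60
  -X*Z ↦ -1·6·1·7 = -42
  -Y**2 ↦ -1·1·100·1 = -100
  -3*Y*Z ↦ -3·1·10·7 = -210
  -Z**2 ↦ -1·1·1·49 = -49
Sum: F(6, 10, 7) = (72) + (60) + (-42) + (-100) + (-210) + (-49) = -269.
Reducing mod 11: -269 ≡ 6 (mod 11).
Since F(a, b, c) ≡ 6 ≠ 0 (mod 11), P does NOT lie on the curve.


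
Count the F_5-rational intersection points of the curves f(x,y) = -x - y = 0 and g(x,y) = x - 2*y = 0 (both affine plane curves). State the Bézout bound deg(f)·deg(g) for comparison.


Common zeros: {(0, 0)}; count = 1; Bézout bound = 1.

deg(f) = 1, deg(g) = 1, so Bézout bound = 1.
Scan x ∈ F_5. For each x, list the y ∈ F_5 with f(x, y) ≡ 0 and those with g(x, y) ≡ 0 (mod 5); the common zeros in that column are the intersection.
  x = 0: f ≡ 0 at y ∈ {0}; g ≡ 0 at y ∈ {0}; common: {0}.
  x = 1: f ≡ 0 at y ∈ {4}; g ≡ 0 at y ∈ {3}; common: ∅.
  x = 2: f ≡ 0 at y ∈ {3}; g ≡ 0 at y ∈ {1}; common: ∅.
  x = 3: f ≡ 0 at y ∈ {2}; g ≡ 0 at y ∈ {4}; common: ∅.
  x = 4: f ≡ 0 at y ∈ {1}; g ≡ 0 at y ∈ {2}; common: ∅.
Collecting: common zeros = {(0, 0)}, so the count is 1.
Comparison with the Bézout bound: 1 ≤ 1 = deg(f)·deg(g), as expected for curves with no common component (the bound is attained).


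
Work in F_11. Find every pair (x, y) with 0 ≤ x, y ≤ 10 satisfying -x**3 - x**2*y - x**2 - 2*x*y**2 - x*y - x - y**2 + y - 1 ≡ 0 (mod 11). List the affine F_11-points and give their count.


Affine F_11-points: {(2, 5), (5, 6), (6, 8), (6, 10), (10, 0), (10, 10)}; count = 6.

For each of the 121 pairs (x, y) ∈ F_11², evaluate f(x, y) mod 11. Record the zeros.
  x = 0: [0↦10, 1↦10, 2↦8, 3↦4, 4↦9, 5↦1, 6↦2, 7↦1, 8↦9, 9↦4, 10↦8]  zeros at y ∈ ∅
  x = 1: [0↦7, 1↦3, 2↦4, 3↦10, 4↦10, 5↦4, 6↦3, 7↦7, 8↦5, 9↦8, 10↦5]  zeros at y ∈ ∅
  x = 2: [0↦7, 1↦8, 2↦10, 3↦2, 4↦6, 5↦0, 6↦6, 7↦2, 8↦10, 9↦8, 10↦7]  zeros at y ∈ {5}
  x = 3: [0↦4, 1↦8, 2↦9, 3↦7, 4↦2, 5↦5, 6↦5, 7↦2, 8↦7, 9↦9, 10↦8]  zeros at y ∈ ∅
  x = 4: [0↦3, 1↦8, 2↦6, 3↦8, 4↦3, 5↦2, 6↦5, 7↦1, 8↦1, 9↦5, 10↦2]  zeros at y ∈ ∅
  x = 5: [0↦9, 1↦2, 2↦6, 3↦10, 4↦3, 5↦7, 6↦0, 7↦4, 8↦8, 9↦1, 10↦5]  zeros at y ∈ {6}
  x = 6: [0↦5, 1↦6, 2↦3, 3↦7, 4↦7, 5↦3, 6↦6, 7↦5, 8↦0, 9↦2, 10↦0]  zeros at y ∈ {8, 10}
  x = 7: [0↦7, 1↦3, 2↦2, 3↦4, 4↦9, 5↦6, 6↦6, 7↦9, 8↦4, 9↦2, 10↦3]  zeros at y ∈ ∅
  x = 8: [0↦9, 1↦9, 2↦8, 3↦6, 4↦3, 5↦10, 6↦5, 7↦10, 8↦3, 9↦6, 10↦8]  zeros at y ∈ ∅
  x = 9: [0↦5, 1↦7, 2↦4, 3↦7, 4↦5, 5↦9, 6↦8, 7↦2, 8↦2, 9↦8, 10↦9]  zeros at y ∈ ∅
  x = 10: [0↦0, 1↦2, 2↦6, 3↦1, 4↦9, 5↦8, 6↦9, 7↦1, 8↦6, 9↦2, 10↦0]  zeros at y ∈ {0, 10}
Collecting zeros: affine points = {(2, 5), (5, 6), (6, 8), (6, 10), (10, 0), (10, 10)}.
Total count |C(F_11)_aff| = 6.


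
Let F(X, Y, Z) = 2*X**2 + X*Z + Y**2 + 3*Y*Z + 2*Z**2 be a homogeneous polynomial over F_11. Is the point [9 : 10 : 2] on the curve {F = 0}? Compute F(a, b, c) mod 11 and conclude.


F(9,10,2) ≡ 7 (mod 11); P is NOT on the curve.

Evaluate F(9, 10, 2) term-by-term (mod 11).
  2*X**2 ↦ 2·81·1·1 = 162
  X*Z ↦ 1·9·1·2 = 18
  Y**2 ↦ 1·1·100·1 = 100
  3*Y*Z ↦ 3·1·10·2 = 60
  2*Z**2 ↦ 2·1·1·4 = 8
Sum: F(9, 10, 2) = (162) + (18) + (100) + (60) + (8) = 348.
Reducing mod 11: 348 ≡ 7 (mod 11).
Since F(a, b, c) ≡ 7 ≠ 0 (mod 11), P does NOT lie on the curve.


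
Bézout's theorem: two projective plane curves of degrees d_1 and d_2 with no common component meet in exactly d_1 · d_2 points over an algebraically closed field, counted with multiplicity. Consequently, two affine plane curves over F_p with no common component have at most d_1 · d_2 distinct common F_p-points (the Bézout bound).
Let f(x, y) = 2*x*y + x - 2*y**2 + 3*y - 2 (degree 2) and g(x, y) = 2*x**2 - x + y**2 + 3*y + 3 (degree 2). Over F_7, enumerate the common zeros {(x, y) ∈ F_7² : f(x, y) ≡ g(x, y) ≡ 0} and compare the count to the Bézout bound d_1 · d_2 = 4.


Common zeros: ∅; count = 0; Bézout bound = 4.

deg(f) = 2, deg(g) = 2, so Bézout bound = 4.
Scan x ∈ F_7. For each x, list the y ∈ F_7 with f(x, y) ≡ 0 and those with g(x, y) ≡ 0 (mod 7); the common zeros in that column are the intersection.
  x = 0: f ≡ 0 at y ∈ {6}; g ≡ 0 at y ∈ {1, 3}; common: ∅.
  x = 1: f ≡ 0 at y ∈ ∅; g ≡ 0 at y ∈ {2}; common: ∅.
  x = 2: f ≡ 0 at y ∈ {0}; g ≡ 0 at y ∈ {5, 6}; common: ∅.
  x = 3: f ≡ 0 at y ∈ ∅; g ≡ 0 at y ∈ {2}; common: ∅.
  x = 4: f ≡ 0 at y ∈ {4, 5}; g ≡ 0 at y ∈ {1, 3}; common: ∅.
  x = 5: f ≡ 0 at y ∈ {1, 2}; g ≡ 0 at y ∈ ∅; common: ∅.
  x = 6: f ≡ 0 at y ∈ ∅; g ≡ 0 at y ∈ ∅; common: ∅.
Collecting: common zeros = ∅, so the count is 0.
Comparison with the Bézout bound: 0 ≤ 4 = deg(f)·deg(g), as expected for curves with no common component (the affine F_7-count falls short of the bound because intersections may lie at infinity, over extension fields, or carry multiplicity).


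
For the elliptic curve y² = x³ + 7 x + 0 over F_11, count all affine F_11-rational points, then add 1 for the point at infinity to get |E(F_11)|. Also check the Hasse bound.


Affine points = {(0, 0), (2, 0), (3, 2), (3, 9), (4, 2), (4, 9), (6, 4), (6, 7), (9, 0), (10, 5), (10, 6)}; affine count = 11; |E(F_11)| = 12.

Discriminant check: Δ ∝ 4a³ + 27b² = 4·7³ + 27·0² = 4·343 + 27·0 ≡ 8 (mod 11). Nonzero ⇒ E is nonsingular.
For each x ∈ F_11, compute rhs = x³ + 7·x + 0 mod 11, then count y ∈ F_11 with y² ≡ rhs.
  x = 0: rhs = 0, matching y values: 0 (1 points).
  x = 1: rhs = 8, matching y values: none (0 points).
  x = 2: rhs = 0, matching y values: 0 (1 points).
  x = 3: rhs = 4, matching y values: 2, 9 (2 points).
  x = 4: rhs = 4, matching y values: 2, 9 (2 points).
  x = 5: rhs = 6, matching y values: none (0 points).
  x = 6: rhs = 5, matching y values: 4, 7 (2 points).
  x = 7: rhs = 7, matching y values: none (0 points).
  x = 8: rhs = 7, matching y values: none (0 points).
  x = 9: rhs = 0, matching y values: 0 (1 points).
  x = 10: rhs = 3, matching y values: 5, 6 (2 points).
Total affine count: 11.
Full point count |E(F_11)| = 11 + 1 = 12.
Hasse bound: |12 − (11+1)| = |0| = 0 ≤ 2√11 ≈ 6.6332 ✓.


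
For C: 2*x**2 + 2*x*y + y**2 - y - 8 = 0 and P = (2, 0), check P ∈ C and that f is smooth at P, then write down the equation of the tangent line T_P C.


Tangent line at P: 8*x + 3*y - 16 = 0.

Step 1: f(2, 0) = 0, so P lies on C.
Step 2: partial derivatives
  f_x(x, y) = 4*x + 2*y, f_y(x, y) = 2*x + 2*y - 1.
  f_x(P) = 8, f_y(P) = 3 (gradient nonzero, so P is smooth).
Step 3: tangent line at P: 8·(x − 2) + 3·(y − 0) = 0.
Expanding: 8*x + 3*y - 16 = 0.


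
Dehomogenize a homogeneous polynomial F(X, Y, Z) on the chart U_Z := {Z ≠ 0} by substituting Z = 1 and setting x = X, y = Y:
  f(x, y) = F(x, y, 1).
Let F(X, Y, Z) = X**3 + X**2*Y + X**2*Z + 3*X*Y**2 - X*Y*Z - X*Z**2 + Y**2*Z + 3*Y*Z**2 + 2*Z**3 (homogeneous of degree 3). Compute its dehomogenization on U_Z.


f(x, y) = x**3 + x**2*y + x**2 + 3*x*y**2 - x*y - x + y**2 + 3*y + 2

On U_Z we set Z = 1. Each monomial c·X^i·Y^j·Z^k in F becomes c·x^i·y^j·1^k = c·x^i·y^j.
Substituting Z = 1: F(X, Y, 1) = x**3 + x**2*y + x**2 + 3*x*y**2 - x*y - x + y**2 + 3*y + 2.
Note: deg(f) ≤ deg(F) = 3; strict inequality happens when F is divisible by Z (lost terms).
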